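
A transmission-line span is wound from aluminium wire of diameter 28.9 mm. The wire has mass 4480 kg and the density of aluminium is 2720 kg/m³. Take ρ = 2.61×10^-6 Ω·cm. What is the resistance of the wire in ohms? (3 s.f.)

ρ = 2.61×10^-6 Ω·cm = 2.61×10^-8 Ω·m
A = π(d/2)² = π(1.4450e-02 m)² = 6.5597e-04 m²
L = m/(density·A) = 4480/(2720×6.5597e-04) = 2511 m
R = ρL/A = (2.61×10^-8)(2511)/(6.5597e-04) = 0.0999 Ω

0.0999 Ω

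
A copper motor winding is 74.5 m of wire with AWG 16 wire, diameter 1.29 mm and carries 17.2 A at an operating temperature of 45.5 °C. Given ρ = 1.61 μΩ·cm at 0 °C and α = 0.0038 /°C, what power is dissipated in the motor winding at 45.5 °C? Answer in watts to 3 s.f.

ρ = 1.61 μΩ·cm = 1.61×10^-8 Ω·m
A = π(1.29/2 mm)² = π(6.4500e-04 m)² = 1.307e-06 m²
R₍0₎ = ρL/A = (1.61×10^-8)(74.5)/(1.307e-06) = 0.9177 Ω
R₍45.5₎ = R₍0₎(1 + αΔT) = 0.9177 × (1 + 0.0038×45.5) = 1.076 Ω
P = I²R = (17.2)² × 1.076 = 318 W

318 W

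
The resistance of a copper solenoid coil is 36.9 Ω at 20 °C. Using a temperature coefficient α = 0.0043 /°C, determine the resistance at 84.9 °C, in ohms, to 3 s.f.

47.2 Ω

ΔT = 84.9 − 20 = 64.9 °C
R = R₀(1 + αΔT) = 36.9 × (1 + 0.0043×64.9) = 36.9 × 1.279 = 47.2 Ω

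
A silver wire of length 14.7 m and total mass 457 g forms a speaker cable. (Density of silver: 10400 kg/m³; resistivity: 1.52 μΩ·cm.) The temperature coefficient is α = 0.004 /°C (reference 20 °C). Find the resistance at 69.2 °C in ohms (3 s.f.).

ρ = 1.52 μΩ·cm = 1.52×10^-8 Ω·m
A = m/(density·L) = 0.457/(10400×14.7) = 2.9893e-06 m²
R = ρL/A = (1.52×10^-8)(14.7)/(2.9893e-06) = 0.07475 Ω
R(69.2 °C) = 0.07475 × (1 + 0.004×49.2) = 0.0895 Ω

0.0895 Ω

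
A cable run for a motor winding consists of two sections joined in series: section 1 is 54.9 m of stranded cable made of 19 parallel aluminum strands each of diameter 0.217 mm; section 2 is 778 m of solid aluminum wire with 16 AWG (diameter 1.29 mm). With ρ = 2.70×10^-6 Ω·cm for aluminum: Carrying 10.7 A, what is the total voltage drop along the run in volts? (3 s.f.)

195 V

ρ = 2.70×10^-6 Ω·cm = 2.70×10^-8 Ω·m
Section 1: A_strand = π(1.0850e-04)² = 3.698e-08 m²; R₁ = ρL/(N·A_s) = (2.70×10^-8)(54.9)/(19×3.698e-08) = 2.109 Ω
Section 2: A = π(1.29/2 mm)² = π(6.4500e-04 m)² = 1.307e-06 m²
R₂ = (2.70×10^-8)(778)/(1.307e-06) = 16.07 Ω
R = R₁ + R₂ = 18.18 Ω
V = IR = 10.7 × 18.18 = 195 V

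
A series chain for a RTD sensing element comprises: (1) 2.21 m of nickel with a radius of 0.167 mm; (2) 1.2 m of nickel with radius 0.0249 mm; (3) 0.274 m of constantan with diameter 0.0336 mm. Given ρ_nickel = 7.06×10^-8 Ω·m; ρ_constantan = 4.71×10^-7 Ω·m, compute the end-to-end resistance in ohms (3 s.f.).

191 Ω

Seg 1: A = πr² = π(1.6700e-04 m)² = 8.762e-08 m²
R_1 = (7.06×10^-8)(2.21)/(8.762e-08) = 1.781 Ω
Seg 2: A = πr² = π(2.4900e-05 m)² = 1.948e-09 m²
R_2 = (7.06×10^-8)(1.2)/(1.948e-09) = 43.49 Ω
Seg 3: A = π(d/2)² = π(1.6800e-05 m)² = 8.867e-10 m²
R_3 = (4.71×10^-7)(0.274)/(8.867e-10) = 145.5 Ω
R_total = R_1 + R_2 + R_3 = 191 Ω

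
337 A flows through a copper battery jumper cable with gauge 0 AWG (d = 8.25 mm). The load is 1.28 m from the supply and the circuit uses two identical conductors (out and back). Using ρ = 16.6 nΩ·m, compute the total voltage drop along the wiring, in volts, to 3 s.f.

0.268 V

ρ = 16.6 nΩ·m = 1.66×10^-8 Ω·m
A = π(8.25/2 mm)² = π(4.1250e-03 m)² = 5.346e-05 m²
Total conductor length (both ways) L = 2 × 1.28 = 2.56 m
R = ρL/A = (1.66×10^-8)(2.56)/(5.346e-05) = 7.950×10^-4 Ω
V = IR = 337 × 7.950×10^-4 = 0.268 V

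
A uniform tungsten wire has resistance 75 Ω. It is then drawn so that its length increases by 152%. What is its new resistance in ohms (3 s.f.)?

k = 1 + 152/100 = 2.52; volume constant ⇒ A' = A/k, so R' = k²R.
R' = 6.35 × 75 = 476 Ω

476 Ω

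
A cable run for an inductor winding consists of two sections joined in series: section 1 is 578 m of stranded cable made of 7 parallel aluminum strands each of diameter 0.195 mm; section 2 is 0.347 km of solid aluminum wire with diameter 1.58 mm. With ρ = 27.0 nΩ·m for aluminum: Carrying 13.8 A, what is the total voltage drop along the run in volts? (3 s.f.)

1100 V

ρ = 27.0 nΩ·m = 2.70×10^-8 Ω·m
Section 1: A_strand = π(9.7500e-05)² = 2.986e-08 m²; R₁ = ρL/(N·A_s) = (2.70×10^-8)(578)/(7×2.986e-08) = 74.65 Ω
Section 2: A = π(d/2)² = π(7.9000e-04 m)² = 1.961e-06 m²
R₂ = (2.70×10^-8)(347)/(1.961e-06) = 4.778 Ω
R = R₁ + R₂ = 79.43 Ω
V = IR = 13.8 × 79.43 = 1100 V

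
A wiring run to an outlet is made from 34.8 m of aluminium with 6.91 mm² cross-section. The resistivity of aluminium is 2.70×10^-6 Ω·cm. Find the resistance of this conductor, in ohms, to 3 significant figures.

0.136 Ω

ρ = 2.70×10^-6 Ω·cm = 2.70×10^-8 Ω·m
A = 6.91 mm² = 6.910e-06 m²
R = ρL/A = (2.70×10^-8)(34.8 m)/(6.910e-06 m²) = 0.136 Ω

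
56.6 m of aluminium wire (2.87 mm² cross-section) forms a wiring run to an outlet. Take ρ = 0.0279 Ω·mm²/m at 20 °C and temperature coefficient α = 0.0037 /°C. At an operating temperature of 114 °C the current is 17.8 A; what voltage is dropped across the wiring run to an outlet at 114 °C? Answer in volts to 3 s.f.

ρ = 0.0279 Ω·mm²/m = 2.79×10^-8 Ω·m
A = 2.87 mm² = 2.870e-06 m²
R₍20₎ = ρL/A = (2.79×10^-8)(56.6)/(2.870e-06) = 0.5502 Ω
R₍114₎ = R₍20₎(1 + αΔT) = 0.5502 × (1 + 0.0037×94) = 0.7416 Ω
V = IR = 17.8 × 0.7416 = 13.2 V

13.2 V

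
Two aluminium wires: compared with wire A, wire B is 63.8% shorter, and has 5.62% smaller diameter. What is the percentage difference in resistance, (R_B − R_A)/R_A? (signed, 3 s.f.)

-59.4%

R ∝ L/d², so R_B/R_A = (1 − 63.8/100) × (1 − 5.62/100)⁻²
= 0.362 × 1.123 = 0.4064
(R_B − R_A)/R_A = 0.4064 − 1 = -59.4%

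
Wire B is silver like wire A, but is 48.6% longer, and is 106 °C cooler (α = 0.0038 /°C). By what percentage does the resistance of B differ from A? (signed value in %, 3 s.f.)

-11.3%

R ∝ ρL/d² with ρ ∝ (1+αΔT), so R_B/R_A = (1 + 48.6/100) × (1 − 0.0038×106)
= 1.486 × 0.5972 = 0.8874
(R_B − R_A)/R_A = 0.8874 − 1 = -11.3%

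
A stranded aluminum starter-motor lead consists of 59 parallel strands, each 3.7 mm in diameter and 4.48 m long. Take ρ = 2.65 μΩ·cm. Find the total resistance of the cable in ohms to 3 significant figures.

ρ = 2.65 μΩ·cm = 2.65×10^-8 Ω·m
A_strand = π(1.8500e-03 m)² = 1.075e-05 m²
R_strand = ρL/A = (2.65×10^-8)(4.48)/(1.075e-05) = 0.01104 Ω
R_total = R_strand/N = 0.01104/59 = 1.87×10^-4 Ω

1.87×10^-4 Ω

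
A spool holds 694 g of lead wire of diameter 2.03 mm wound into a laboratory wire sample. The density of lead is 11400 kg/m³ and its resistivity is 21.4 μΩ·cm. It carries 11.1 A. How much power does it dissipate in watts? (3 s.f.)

153 W

ρ = 21.4 μΩ·cm = 2.14×10^-7 Ω·m
A = π(d/2)² = π(1.0150e-03 m)² = 3.2365e-06 m²
L = m/(density·A) = 0.694/(11400×3.2365e-06) = 18.81 m
R = ρL/A = (2.14×10^-7)(18.81)/(3.2365e-06) = 1.244 Ω
P = I²R = (11.1)² × 1.244 = 153 W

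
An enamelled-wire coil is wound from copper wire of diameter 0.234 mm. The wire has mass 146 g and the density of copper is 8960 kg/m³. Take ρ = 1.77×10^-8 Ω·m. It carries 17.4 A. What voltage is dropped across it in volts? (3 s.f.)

2710 V

A = π(d/2)² = π(1.1700e-04 m)² = 4.3005e-08 m²
L = m/(density·A) = 0.146/(8960×4.3005e-08) = 378.9 m
R = ρL/A = (1.77×10^-8)(378.9)/(4.3005e-08) = 155.9 Ω
V = IR = 17.4 × 155.9 = 2710 V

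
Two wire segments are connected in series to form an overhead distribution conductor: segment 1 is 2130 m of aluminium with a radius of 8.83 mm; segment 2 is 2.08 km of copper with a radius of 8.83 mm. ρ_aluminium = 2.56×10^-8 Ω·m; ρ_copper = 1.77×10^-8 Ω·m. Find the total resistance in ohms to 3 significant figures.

Segment 1: A = πr² = π(8.8300e-03 m)² = 2.449e-04 m²
R₁ = ρL/A = (2.56×10^-8)(2130)/(2.449e-04) = 0.2226 Ω
R₂ = (1.77×10^-8)(2080)/(2.449e-04) = 0.1503 Ω
R = R₁ + R₂ = 0.373 Ω

0.373 Ω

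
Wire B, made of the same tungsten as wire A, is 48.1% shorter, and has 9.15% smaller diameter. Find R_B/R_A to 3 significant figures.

0.629

R ∝ L/d², so R_B/R_A = (1 − 48.1/100) × (1 − 9.15/100)⁻²
= 0.519 × 1.212 = 0.629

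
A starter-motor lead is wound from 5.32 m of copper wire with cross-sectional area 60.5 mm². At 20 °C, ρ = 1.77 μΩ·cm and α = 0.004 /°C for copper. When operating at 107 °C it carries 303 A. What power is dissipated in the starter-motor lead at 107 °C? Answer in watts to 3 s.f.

193 W

ρ = 1.77 μΩ·cm = 1.77×10^-8 Ω·m
A = 60.5 mm² = 6.050e-05 m²
R₍20₎ = ρL/A = (1.77×10^-8)(5.32)/(6.050e-05) = 0.001556 Ω
R₍107₎ = R₍20₎(1 + αΔT) = 0.001556 × (1 + 0.004×87) = 0.002098 Ω
P = I²R = (303)² × 0.002098 = 193 W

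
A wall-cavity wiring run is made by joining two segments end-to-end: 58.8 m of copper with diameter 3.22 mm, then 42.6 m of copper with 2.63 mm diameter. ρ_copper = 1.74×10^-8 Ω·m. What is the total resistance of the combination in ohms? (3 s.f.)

0.262 Ω

Segment 1: A = π(d/2)² = π(1.6100e-03 m)² = 8.143e-06 m²
R₁ = ρL/A = (1.74×10^-8)(58.8)/(8.143e-06) = 0.1256 Ω
Segment 2: A = π(d/2)² = π(1.3150e-03 m)² = 5.433e-06 m²
R₂ = (1.74×10^-8)(42.6)/(5.433e-06) = 0.1364 Ω
R = R₁ + R₂ = 0.262 Ω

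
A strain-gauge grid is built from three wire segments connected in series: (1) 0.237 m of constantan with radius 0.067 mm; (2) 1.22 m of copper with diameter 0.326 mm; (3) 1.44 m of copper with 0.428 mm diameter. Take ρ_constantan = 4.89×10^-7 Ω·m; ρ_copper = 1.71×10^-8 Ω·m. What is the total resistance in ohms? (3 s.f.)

Seg 1: A = πr² = π(6.7000e-05 m)² = 1.410e-08 m²
R_1 = (4.89×10^-7)(0.237)/(1.410e-08) = 8.218 Ω
Seg 2: A = π(d/2)² = π(1.6300e-04 m)² = 8.347e-08 m²
R_2 = (1.71×10^-8)(1.22)/(8.347e-08) = 0.2499 Ω
Seg 3: A = π(d/2)² = π(2.1400e-04 m)² = 1.439e-07 m²
R_3 = (1.71×10^-8)(1.44)/(1.439e-07) = 0.1712 Ω
R_total = R_1 + R_2 + R_3 = 8.64 Ω

8.64 Ω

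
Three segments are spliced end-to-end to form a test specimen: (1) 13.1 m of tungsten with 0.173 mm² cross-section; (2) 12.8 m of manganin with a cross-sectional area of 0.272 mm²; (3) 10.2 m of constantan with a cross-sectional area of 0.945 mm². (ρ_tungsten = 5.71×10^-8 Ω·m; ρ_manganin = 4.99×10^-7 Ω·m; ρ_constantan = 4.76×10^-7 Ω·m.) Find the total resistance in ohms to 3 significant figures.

32.9 Ω

Seg 1: A = 0.173 mm² = 1.730e-07 m²
R_1 = (5.71×10^-8)(13.1)/(1.730e-07) = 4.324 Ω
Seg 2: A = 0.272 mm² = 2.720e-07 m²
R_2 = (4.99×10^-7)(12.8)/(2.720e-07) = 23.48 Ω
Seg 3: A = 0.945 mm² = 9.450e-07 m²
R_3 = (4.76×10^-7)(10.2)/(9.450e-07) = 5.138 Ω
R_total = R_1 + R_2 + R_3 = 32.9 Ω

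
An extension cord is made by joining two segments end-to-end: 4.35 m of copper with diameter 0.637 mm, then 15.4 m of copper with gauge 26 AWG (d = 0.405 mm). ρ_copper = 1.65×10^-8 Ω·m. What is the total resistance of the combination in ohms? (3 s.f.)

Segment 1: A = π(d/2)² = π(3.1850e-04 m)² = 3.187e-07 m²
R₁ = ρL/A = (1.65×10^-8)(4.35)/(3.187e-07) = 0.2252 Ω
Segment 2: A = π(0.405/2 mm)² = π(2.0250e-04 m)² = 1.288e-07 m²
R₂ = (1.65×10^-8)(15.4)/(1.288e-07) = 1.972 Ω
R = R₁ + R₂ = 2.20 Ω

2.20 Ω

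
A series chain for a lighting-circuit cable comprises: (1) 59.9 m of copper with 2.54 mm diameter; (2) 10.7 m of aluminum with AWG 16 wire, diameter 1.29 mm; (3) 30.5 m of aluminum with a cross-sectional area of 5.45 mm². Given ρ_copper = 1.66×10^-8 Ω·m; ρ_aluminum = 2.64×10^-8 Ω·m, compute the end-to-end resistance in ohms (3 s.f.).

0.560 Ω

Seg 1: A = π(d/2)² = π(1.2700e-03 m)² = 5.067e-06 m²
R_1 = (1.66×10^-8)(59.9)/(5.067e-06) = 0.1962 Ω
Seg 2: A = π(1.29/2 mm)² = π(6.4500e-04 m)² = 1.307e-06 m²
R_2 = (2.64×10^-8)(10.7)/(1.307e-06) = 0.2161 Ω
Seg 3: A = 5.45 mm² = 5.450e-06 m²
R_3 = (2.64×10^-8)(30.5)/(5.450e-06) = 0.1477 Ω
R_total = R_1 + R_2 + R_3 = 0.560 Ω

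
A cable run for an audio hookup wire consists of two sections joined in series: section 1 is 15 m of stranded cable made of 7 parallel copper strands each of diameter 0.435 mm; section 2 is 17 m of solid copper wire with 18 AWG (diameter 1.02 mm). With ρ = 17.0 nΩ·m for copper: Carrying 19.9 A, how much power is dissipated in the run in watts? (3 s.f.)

ρ = 17.0 nΩ·m = 1.70×10^-8 Ω·m
Section 1: A_strand = π(2.1750e-04)² = 1.486e-07 m²; R₁ = ρL/(N·A_s) = (1.70×10^-8)(15)/(7×1.486e-07) = 0.2451 Ω
Section 2: A = π(1.02/2 mm)² = π(5.1000e-04 m)² = 8.171e-07 m²
R₂ = (1.70×10^-8)(17)/(8.171e-07) = 0.3537 Ω
R = R₁ + R₂ = 0.5988 Ω
P = I²R = (19.9)² × 0.5988 = 237 W

237 W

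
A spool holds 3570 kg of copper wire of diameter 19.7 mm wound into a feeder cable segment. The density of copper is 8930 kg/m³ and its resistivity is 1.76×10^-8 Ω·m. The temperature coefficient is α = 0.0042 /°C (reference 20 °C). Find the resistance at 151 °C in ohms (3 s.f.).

A = π(d/2)² = π(9.8500e-03 m)² = 3.0481e-04 m²
L = m/(density·A) = 3570/(8930×3.0481e-04) = 1312 m
R = ρL/A = (1.76×10^-8)(1312)/(3.0481e-04) = 0.07573 Ω
R(151 °C) = 0.07573 × (1 + 0.0042×131) = 0.117 Ω

0.117 Ω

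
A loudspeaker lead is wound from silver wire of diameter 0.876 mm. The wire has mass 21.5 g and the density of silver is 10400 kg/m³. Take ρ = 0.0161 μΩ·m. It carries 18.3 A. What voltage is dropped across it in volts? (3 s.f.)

1.68 V

ρ = 0.0161 μΩ·m = 1.61×10^-8 Ω·m
A = π(d/2)² = π(4.3800e-04 m)² = 6.0270e-07 m²
L = m/(density·A) = 0.0215/(10400×6.0270e-07) = 3.43 m
R = ρL/A = (1.61×10^-8)(3.43)/(6.0270e-07) = 0.09163 Ω
V = IR = 18.3 × 0.09163 = 1.68 V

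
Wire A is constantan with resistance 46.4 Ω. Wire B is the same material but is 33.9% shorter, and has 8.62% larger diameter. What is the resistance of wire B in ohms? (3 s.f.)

R ∝ L/d², so R_B/R_A = (1 − 33.9/100) × (1 + 8.62/100)⁻²
= 0.661 × 0.8476 = 0.5603
R_B = 0.5603 × 46.4 = 26.0 Ω

26.0 Ω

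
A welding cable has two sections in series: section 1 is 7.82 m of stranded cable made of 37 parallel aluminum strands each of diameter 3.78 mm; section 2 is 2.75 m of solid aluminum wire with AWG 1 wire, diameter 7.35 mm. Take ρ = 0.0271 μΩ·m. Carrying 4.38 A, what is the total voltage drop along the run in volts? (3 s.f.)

ρ = 0.0271 μΩ·m = 2.71×10^-8 Ω·m
Section 1: A_strand = π(1.8900e-03)² = 1.122e-05 m²; R₁ = ρL/(N·A_s) = (2.71×10^-8)(7.82)/(37×1.122e-05) = 5.104×10^-4 Ω
Section 2: A = π(7.35/2 mm)² = π(3.6750e-03 m)² = 4.243e-05 m²
R₂ = (2.71×10^-8)(2.75)/(4.243e-05) = 0.001756 Ω
R = R₁ + R₂ = 0.002267 Ω
V = IR = 4.38 × 0.002267 = 0.00993 V

0.00993 V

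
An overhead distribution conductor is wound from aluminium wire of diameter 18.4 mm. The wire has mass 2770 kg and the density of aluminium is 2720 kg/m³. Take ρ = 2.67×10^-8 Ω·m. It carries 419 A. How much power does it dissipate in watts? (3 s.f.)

67500 W

A = π(d/2)² = π(9.2000e-03 m)² = 2.6590e-04 m²
L = m/(density·A) = 2770/(2720×2.6590e-04) = 3830 m
R = ρL/A = (2.67×10^-8)(3830)/(2.6590e-04) = 0.3846 Ω
P = I²R = (419)² × 0.3846 = 67500 W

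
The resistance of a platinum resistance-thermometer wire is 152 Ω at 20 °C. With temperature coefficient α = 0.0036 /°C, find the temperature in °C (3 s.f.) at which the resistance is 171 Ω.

54.7 °C

R = R₀(1 + α(T − T₀)) ⇒ T = T₀ + (R/R₀ − 1)/α
T = 20 + (171/152 − 1)/0.0036 = 20 + (0.125)/0.0036 = 54.7 °C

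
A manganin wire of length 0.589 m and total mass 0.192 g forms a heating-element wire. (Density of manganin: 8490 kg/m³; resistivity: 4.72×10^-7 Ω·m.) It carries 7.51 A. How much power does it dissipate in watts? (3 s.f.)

A = m/(density·L) = 1.920×10^-4/(8490×0.589) = 3.8395e-08 m²
R = ρL/A = (4.72×10^-7)(0.589)/(3.8395e-08) = 7.241 Ω
P = I²R = (7.51)² × 7.241 = 408 W

408 W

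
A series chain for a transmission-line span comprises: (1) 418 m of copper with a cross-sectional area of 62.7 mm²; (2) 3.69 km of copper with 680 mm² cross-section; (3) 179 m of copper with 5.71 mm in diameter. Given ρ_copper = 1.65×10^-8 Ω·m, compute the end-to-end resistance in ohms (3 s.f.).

Seg 1: A = 62.7 mm² = 6.270e-05 m²
R_1 = (1.65×10^-8)(418)/(6.270e-05) = 0.11 Ω
Seg 2: A = 680 mm² = 6.800e-04 m²
R_2 = (1.65×10^-8)(3690)/(6.800e-04) = 0.08954 Ω
Seg 3: A = π(d/2)² = π(2.8550e-03 m)² = 2.561e-05 m²
R_3 = (1.65×10^-8)(179)/(2.561e-05) = 0.1153 Ω
R_total = R_1 + R_2 + R_3 = 0.315 Ω

0.315 Ω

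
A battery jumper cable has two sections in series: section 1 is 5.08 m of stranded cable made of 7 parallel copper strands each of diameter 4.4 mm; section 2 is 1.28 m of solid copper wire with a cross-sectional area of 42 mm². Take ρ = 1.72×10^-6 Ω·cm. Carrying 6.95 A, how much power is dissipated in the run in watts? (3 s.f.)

0.0650 W

ρ = 1.72×10^-6 Ω·cm = 1.72×10^-8 Ω·m
Section 1: A_strand = π(2.2000e-03)² = 1.521e-05 m²; R₁ = ρL/(N·A_s) = (1.72×10^-8)(5.08)/(7×1.521e-05) = 8.209×10^-4 Ω
Section 2: A = 42 mm² = 4.200e-05 m²
R₂ = (1.72×10^-8)(1.28)/(4.200e-05) = 5.242×10^-4 Ω
R = R₁ + R₂ = 0.001345 Ω
P = I²R = (6.95)² × 0.001345 = 0.0650 W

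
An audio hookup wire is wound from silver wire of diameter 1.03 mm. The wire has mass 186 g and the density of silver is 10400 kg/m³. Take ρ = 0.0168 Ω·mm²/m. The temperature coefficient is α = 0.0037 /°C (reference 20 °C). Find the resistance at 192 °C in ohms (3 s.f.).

ρ = 0.0168 Ω·mm²/m = 1.68×10^-8 Ω·m
A = π(d/2)² = π(5.1500e-04 m)² = 8.3323e-07 m²
L = m/(density·A) = 0.186/(10400×8.3323e-07) = 21.46 m
R = ρL/A = (1.68×10^-8)(21.46)/(8.3323e-07) = 0.4328 Ω
R(192 °C) = 0.4328 × (1 + 0.0037×172) = 0.708 Ω

0.708 Ω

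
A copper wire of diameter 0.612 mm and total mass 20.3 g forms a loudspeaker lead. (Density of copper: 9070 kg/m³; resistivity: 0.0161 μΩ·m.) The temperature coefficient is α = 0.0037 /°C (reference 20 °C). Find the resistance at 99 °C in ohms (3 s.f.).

0.538 Ω

ρ = 0.0161 μΩ·m = 1.61×10^-8 Ω·m
A = π(d/2)² = π(3.0600e-04 m)² = 2.9417e-07 m²
L = m/(density·A) = 0.0203/(9070×2.9417e-07) = 7.608 m
R = ρL/A = (1.61×10^-8)(7.608)/(2.9417e-07) = 0.4164 Ω
R(99 °C) = 0.4164 × (1 + 0.0037×79) = 0.538 Ω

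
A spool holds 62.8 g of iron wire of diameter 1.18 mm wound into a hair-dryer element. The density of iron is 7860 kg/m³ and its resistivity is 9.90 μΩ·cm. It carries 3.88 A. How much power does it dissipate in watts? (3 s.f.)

9.96 W

ρ = 9.90 μΩ·cm = 9.90×10^-8 Ω·m
A = π(d/2)² = π(5.9000e-04 m)² = 1.0936e-06 m²
L = m/(density·A) = 0.0628/(7860×1.0936e-06) = 7.306 m
R = ρL/A = (9.90×10^-8)(7.306)/(1.0936e-06) = 0.6614 Ω
P = I²R = (3.88)² × 0.6614 = 9.96 W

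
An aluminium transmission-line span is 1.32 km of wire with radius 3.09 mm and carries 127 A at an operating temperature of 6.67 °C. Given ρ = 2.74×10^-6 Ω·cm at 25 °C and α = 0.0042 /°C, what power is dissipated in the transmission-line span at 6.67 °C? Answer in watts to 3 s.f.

18000 W

ρ = 2.74×10^-6 Ω·cm = 2.74×10^-8 Ω·m
A = πr² = π(3.0900e-03 m)² = 3.000e-05 m²
R₍25₎ = ρL/A = (2.74×10^-8)(1320)/(3.000e-05) = 1.206 Ω
R₍6.67₎ = R₍25₎(1 + αΔT) = 1.206 × (1 + 0.0042×-18.3) = 1.113 Ω
P = I²R = (127)² × 1.113 = 18000 W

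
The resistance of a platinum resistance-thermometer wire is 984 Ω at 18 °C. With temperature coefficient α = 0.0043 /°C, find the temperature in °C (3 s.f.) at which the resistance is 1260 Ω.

R = R₀(1 + α(T − T₀)) ⇒ T = T₀ + (R/R₀ − 1)/α
T = 18 + (1260/984 − 1)/0.0043 = 18 + (0.2805)/0.0043 = 83.2 °C

83.2 °C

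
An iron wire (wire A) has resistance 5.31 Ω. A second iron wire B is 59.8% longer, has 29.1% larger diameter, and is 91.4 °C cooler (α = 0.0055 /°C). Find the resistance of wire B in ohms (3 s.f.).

R ∝ ρL/d² with ρ ∝ (1+αΔT), so R_B/R_A = (1 + 59.8/100) × (1 + 29.1/100)⁻² × (1 − 0.0055×91.4)
= 1.598 × 0.6 × 0.4973 = 0.4768
R_B = 0.4768 × 5.31 = 2.53 Ω

2.53 Ω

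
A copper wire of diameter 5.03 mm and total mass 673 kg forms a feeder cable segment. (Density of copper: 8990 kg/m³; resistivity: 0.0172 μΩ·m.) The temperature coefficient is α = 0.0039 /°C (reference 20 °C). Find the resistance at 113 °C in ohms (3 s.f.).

ρ = 0.0172 μΩ·m = 1.72×10^-8 Ω·m
A = π(d/2)² = π(2.5150e-03 m)² = 1.9871e-05 m²
L = m/(density·A) = 673/(8990×1.9871e-05) = 3767 m
R = ρL/A = (1.72×10^-8)(3767)/(1.9871e-05) = 3.261 Ω
R(113 °C) = 3.261 × (1 + 0.0039×93) = 4.44 Ω

4.44 Ω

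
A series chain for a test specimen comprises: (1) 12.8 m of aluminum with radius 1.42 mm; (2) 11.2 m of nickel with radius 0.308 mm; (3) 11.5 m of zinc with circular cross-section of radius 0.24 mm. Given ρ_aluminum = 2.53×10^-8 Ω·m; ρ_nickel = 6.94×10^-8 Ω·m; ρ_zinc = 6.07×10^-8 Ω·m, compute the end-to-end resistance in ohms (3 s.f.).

Seg 1: A = πr² = π(1.4200e-03 m)² = 6.335e-06 m²
R_1 = (2.53×10^-8)(12.8)/(6.335e-06) = 0.05112 Ω
Seg 2: A = πr² = π(3.0800e-04 m)² = 2.980e-07 m²
R_2 = (6.94×10^-8)(11.2)/(2.980e-07) = 2.608 Ω
Seg 3: A = πr² = π(2.4000e-04 m)² = 1.810e-07 m²
R_3 = (6.07×10^-8)(11.5)/(1.810e-07) = 3.858 Ω
R_total = R_1 + R_2 + R_3 = 6.52 Ω

6.52 Ω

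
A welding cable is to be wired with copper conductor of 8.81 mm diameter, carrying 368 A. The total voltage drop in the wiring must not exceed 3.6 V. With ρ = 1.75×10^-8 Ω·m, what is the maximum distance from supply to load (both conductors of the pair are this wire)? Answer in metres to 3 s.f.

17.0 m

A = π(d/2)² = π(4.4050e-03 m)² = 6.096e-05 m²
L_max = V_max·A/(2·ρI) = (3.6)(6.096e-05)/(2×1.75×10^-8×368) = 17.0 m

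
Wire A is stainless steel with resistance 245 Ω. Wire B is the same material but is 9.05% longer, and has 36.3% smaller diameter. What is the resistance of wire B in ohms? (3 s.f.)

658 Ω

R ∝ L/d², so R_B/R_A = (1 + 9.05/100) × (1 − 36.3/100)⁻²
= 1.091 × 2.465 = 2.688
R_B = 2.688 × 245 = 658 Ω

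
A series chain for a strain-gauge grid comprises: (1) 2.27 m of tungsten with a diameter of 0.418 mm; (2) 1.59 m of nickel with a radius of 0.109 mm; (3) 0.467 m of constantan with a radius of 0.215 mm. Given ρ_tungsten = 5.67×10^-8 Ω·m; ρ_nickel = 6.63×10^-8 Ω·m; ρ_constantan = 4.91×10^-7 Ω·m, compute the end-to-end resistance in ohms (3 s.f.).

Seg 1: A = π(d/2)² = π(2.0900e-04 m)² = 1.372e-07 m²
R_1 = (5.67×10^-8)(2.27)/(1.372e-07) = 0.9379 Ω
Seg 2: A = πr² = π(1.0900e-04 m)² = 3.733e-08 m²
R_2 = (6.63×10^-8)(1.59)/(3.733e-08) = 2.824 Ω
Seg 3: A = πr² = π(2.1500e-04 m)² = 1.452e-07 m²
R_3 = (4.91×10^-7)(0.467)/(1.452e-07) = 1.579 Ω
R_total = R_1 + R_2 + R_3 = 5.34 Ω

5.34 Ω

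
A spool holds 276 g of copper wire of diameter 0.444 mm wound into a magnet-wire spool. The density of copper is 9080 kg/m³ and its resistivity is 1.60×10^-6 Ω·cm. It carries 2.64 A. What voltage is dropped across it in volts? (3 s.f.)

53.6 V

ρ = 1.60×10^-6 Ω·cm = 1.60×10^-8 Ω·m
A = π(d/2)² = π(2.2200e-04 m)² = 1.5483e-07 m²
L = m/(density·A) = 0.276/(9080×1.5483e-07) = 196.3 m
R = ρL/A = (1.60×10^-8)(196.3)/(1.5483e-07) = 20.29 Ω
V = IR = 2.64 × 20.29 = 53.6 V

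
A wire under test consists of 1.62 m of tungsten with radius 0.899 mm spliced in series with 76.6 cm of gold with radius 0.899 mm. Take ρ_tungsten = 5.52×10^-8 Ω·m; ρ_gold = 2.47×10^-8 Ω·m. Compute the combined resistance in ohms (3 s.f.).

0.0427 Ω

Segment 1: A = πr² = π(8.9900e-04 m)² = 2.539e-06 m²
R₁ = ρL/A = (5.52×10^-8)(1.62)/(2.539e-06) = 0.03522 Ω
R₂ = (2.47×10^-8)(0.766)/(2.539e-06) = 0.007452 Ω
R = R₁ + R₂ = 0.0427 Ω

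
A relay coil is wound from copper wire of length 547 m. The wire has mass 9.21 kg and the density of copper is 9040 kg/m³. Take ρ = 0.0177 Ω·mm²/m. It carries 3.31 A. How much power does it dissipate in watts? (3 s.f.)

ρ = 0.0177 Ω·mm²/m = 1.77×10^-8 Ω·m
A = m/(density·L) = 9.21/(9040×547) = 1.8625e-06 m²
R = ρL/A = (1.77×10^-8)(547)/(1.8625e-06) = 5.198 Ω
P = I²R = (3.31)² × 5.198 = 57.0 W

57.0 W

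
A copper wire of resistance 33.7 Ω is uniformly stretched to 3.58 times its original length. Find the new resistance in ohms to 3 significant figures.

Volume constant ⇒ A' = A/k with k = 3.58. R' = ρ(kL)/(A/k) = k²R.
R' = 12.82 × 33.7 = 432 Ω

432 Ω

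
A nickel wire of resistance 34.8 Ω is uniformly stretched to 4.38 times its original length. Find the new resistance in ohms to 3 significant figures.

Volume constant ⇒ A' = A/k with k = 4.38. R' = ρ(kL)/(A/k) = k²R.
R' = 19.18 × 34.8 = 668 Ω

668 Ω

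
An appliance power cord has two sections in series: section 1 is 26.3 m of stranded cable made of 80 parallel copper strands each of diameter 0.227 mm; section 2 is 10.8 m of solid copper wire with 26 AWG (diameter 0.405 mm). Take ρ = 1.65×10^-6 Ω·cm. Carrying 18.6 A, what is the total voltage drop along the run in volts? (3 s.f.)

28.2 V

ρ = 1.65×10^-6 Ω·cm = 1.65×10^-8 Ω·m
Section 1: A_strand = π(1.1350e-04)² = 4.047e-08 m²; R₁ = ρL/(N·A_s) = (1.65×10^-8)(26.3)/(80×4.047e-08) = 0.134 Ω
Section 2: A = π(0.405/2 mm)² = π(2.0250e-04 m)² = 1.288e-07 m²
R₂ = (1.65×10^-8)(10.8)/(1.288e-07) = 1.383 Ω
R = R₁ + R₂ = 1.517 Ω
V = IR = 18.6 × 1.517 = 28.2 V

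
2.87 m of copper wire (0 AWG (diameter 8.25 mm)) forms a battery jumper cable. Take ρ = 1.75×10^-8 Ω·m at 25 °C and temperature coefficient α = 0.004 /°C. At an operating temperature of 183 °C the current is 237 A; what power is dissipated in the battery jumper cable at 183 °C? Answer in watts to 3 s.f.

A = π(8.25/2 mm)² = π(4.1250e-03 m)² = 5.346e-05 m²
R₍25₎ = ρL/A = (1.75×10^-8)(2.87)/(5.346e-05) = 9.396×10^-4 Ω
R₍183₎ = R₍25₎(1 + αΔT) = 9.396×10^-4 × (1 + 0.004×158) = 0.001533 Ω
P = I²R = (237)² × 0.001533 = 86.1 W

86.1 W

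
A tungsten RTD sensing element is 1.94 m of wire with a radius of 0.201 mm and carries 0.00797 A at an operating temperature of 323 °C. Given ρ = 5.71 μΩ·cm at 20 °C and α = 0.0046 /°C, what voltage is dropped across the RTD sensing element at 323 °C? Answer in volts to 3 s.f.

0.0167 V

ρ = 5.71 μΩ·cm = 5.71×10^-8 Ω·m
A = πr² = π(2.0100e-04 m)² = 1.269e-07 m²
R₍20₎ = ρL/A = (5.71×10^-8)(1.94)/(1.269e-07) = 0.8728 Ω
R₍323₎ = R₍20₎(1 + αΔT) = 0.8728 × (1 + 0.0046×303) = 2.089 Ω
V = IR = 0.00797 × 2.089 = 0.0167 V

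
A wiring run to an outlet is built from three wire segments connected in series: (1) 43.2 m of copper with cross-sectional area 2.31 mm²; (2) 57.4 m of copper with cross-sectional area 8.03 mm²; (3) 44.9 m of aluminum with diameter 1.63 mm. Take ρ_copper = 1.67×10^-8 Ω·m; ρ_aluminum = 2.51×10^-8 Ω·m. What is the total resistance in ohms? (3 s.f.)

0.972 Ω

Seg 1: A = 2.31 mm² = 2.310e-06 m²
R_1 = (1.67×10^-8)(43.2)/(2.310e-06) = 0.3123 Ω
Seg 2: A = 8.03 mm² = 8.030e-06 m²
R_2 = (1.67×10^-8)(57.4)/(8.030e-06) = 0.1194 Ω
Seg 3: A = π(d/2)² = π(8.1500e-04 m)² = 2.087e-06 m²
R_3 = (2.51×10^-8)(44.9)/(2.087e-06) = 0.5401 Ω
R_total = R_1 + R_2 + R_3 = 0.972 Ω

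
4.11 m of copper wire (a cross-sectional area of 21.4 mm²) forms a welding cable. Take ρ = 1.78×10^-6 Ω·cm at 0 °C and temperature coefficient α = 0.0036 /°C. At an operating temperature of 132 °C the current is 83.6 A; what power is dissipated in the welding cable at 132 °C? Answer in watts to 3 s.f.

ρ = 1.78×10^-6 Ω·cm = 1.78×10^-8 Ω·m
A = 21.4 mm² = 2.140e-05 m²
R₍0₎ = ρL/A = (1.78×10^-8)(4.11)/(2.140e-05) = 0.003419 Ω
R₍132₎ = R₍0₎(1 + αΔT) = 0.003419 × (1 + 0.0036×132) = 0.005043 Ω
P = I²R = (83.6)² × 0.005043 = 35.2 W

35.2 W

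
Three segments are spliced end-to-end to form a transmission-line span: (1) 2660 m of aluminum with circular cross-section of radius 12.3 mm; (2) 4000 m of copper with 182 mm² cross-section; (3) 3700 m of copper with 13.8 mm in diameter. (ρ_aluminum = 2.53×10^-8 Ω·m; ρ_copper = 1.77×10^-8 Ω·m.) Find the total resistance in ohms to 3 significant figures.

Seg 1: A = πr² = π(1.2300e-02 m)² = 4.753e-04 m²
R_1 = (2.53×10^-8)(2660)/(4.753e-04) = 0.1416 Ω
Seg 2: A = 182 mm² = 1.820e-04 m²
R_2 = (1.77×10^-8)(4000)/(1.820e-04) = 0.389 Ω
Seg 3: A = π(d/2)² = π(6.9000e-03 m)² = 1.496e-04 m²
R_3 = (1.77×10^-8)(3700)/(1.496e-04) = 0.4379 Ω
R_total = R_1 + R_2 + R_3 = 0.968 Ω

0.968 Ω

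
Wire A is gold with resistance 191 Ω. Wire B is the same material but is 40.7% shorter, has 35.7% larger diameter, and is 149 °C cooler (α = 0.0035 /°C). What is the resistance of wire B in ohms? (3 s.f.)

R ∝ ρL/d² with ρ ∝ (1+αΔT), so R_B/R_A = (1 − 40.7/100) × (1 + 35.7/100)⁻² × (1 − 0.0035×149)
= 0.593 × 0.5431 × 0.4785 = 0.1541
R_B = 0.1541 × 191 = 29.4 Ω

29.4 Ω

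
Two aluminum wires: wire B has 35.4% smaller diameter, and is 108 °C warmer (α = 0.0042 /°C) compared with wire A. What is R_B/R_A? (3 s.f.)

3.48

R ∝ ρL/d² with ρ ∝ (1+αΔT), so R_B/R_A = (1 − 35.4/100)⁻² × (1 + 0.0042×108)
= 2.396 × 1.454 = 3.48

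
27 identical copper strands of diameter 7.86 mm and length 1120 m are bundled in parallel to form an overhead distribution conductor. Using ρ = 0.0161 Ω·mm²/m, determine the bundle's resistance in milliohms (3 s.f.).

ρ = 0.0161 Ω·mm²/m = 1.61×10^-8 Ω·m
A_strand = π(3.9300e-03 m)² = 4.852e-05 m²
R_strand = ρL/A = (1.61×10^-8)(1120)/(4.852e-05) = 0.3716 Ω
R_total = R_strand/N = 0.3716/27 = 13.8 mΩ

13.8 mΩ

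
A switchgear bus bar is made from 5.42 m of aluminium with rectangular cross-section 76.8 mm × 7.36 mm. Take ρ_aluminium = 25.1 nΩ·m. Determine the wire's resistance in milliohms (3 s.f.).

0.241 mΩ

ρ = 25.1 nΩ·m = 2.51×10^-8 Ω·m
A = 76.8 × 7.36 mm² = 565 mm² = 5.652e-04 m²
R = ρL/A = (2.51×10^-8)(5.42 m)/(5.652e-04 m²) = 0.241 mΩ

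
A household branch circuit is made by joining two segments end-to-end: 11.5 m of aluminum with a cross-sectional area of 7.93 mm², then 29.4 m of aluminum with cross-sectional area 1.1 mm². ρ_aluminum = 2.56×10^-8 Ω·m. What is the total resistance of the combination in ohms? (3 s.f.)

0.721 Ω

Segment 1: A = 7.93 mm² = 7.930e-06 m²
R₁ = ρL/A = (2.56×10^-8)(11.5)/(7.930e-06) = 0.03712 Ω
Segment 2: A = 1.1 mm² = 1.100e-06 m²
R₂ = (2.56×10^-8)(29.4)/(1.100e-06) = 0.6842 Ω
R = R₁ + R₂ = 0.721 Ω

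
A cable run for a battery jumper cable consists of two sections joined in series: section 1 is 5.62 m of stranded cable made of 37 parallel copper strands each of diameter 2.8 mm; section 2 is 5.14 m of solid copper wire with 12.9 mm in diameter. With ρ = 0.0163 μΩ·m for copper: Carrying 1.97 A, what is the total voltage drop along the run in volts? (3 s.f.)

0.00205 V

ρ = 0.0163 μΩ·m = 1.63×10^-8 Ω·m
Section 1: A_strand = π(1.4000e-03)² = 6.158e-06 m²; R₁ = ρL/(N·A_s) = (1.63×10^-8)(5.62)/(37×6.158e-06) = 4.021×10^-4 Ω
Section 2: A = π(d/2)² = π(6.4500e-03 m)² = 1.307e-04 m²
R₂ = (1.63×10^-8)(5.14)/(1.307e-04) = 6.410×10^-4 Ω
R = R₁ + R₂ = 0.001043 Ω
V = IR = 1.97 × 0.001043 = 0.00205 V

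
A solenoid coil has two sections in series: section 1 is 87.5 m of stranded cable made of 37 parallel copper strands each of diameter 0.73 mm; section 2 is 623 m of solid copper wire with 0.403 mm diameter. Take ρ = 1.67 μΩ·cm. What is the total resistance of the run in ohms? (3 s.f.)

81.7 Ω

ρ = 1.67 μΩ·cm = 1.67×10^-8 Ω·m
Section 1: A_strand = π(3.6500e-04)² = 4.185e-07 m²; R₁ = ρL/(N·A_s) = (1.67×10^-8)(87.5)/(37×4.185e-07) = 0.09436 Ω
Section 2: A = π(d/2)² = π(2.0150e-04 m)² = 1.276e-07 m²
R₂ = (1.67×10^-8)(623)/(1.276e-07) = 81.57 Ω
R = R₁ + R₂ = 81.7 Ω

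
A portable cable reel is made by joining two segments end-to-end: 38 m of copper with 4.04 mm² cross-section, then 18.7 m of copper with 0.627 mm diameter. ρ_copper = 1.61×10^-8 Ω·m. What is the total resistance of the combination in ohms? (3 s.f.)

Segment 1: A = 4.04 mm² = 4.040e-06 m²
R₁ = ρL/A = (1.61×10^-8)(38)/(4.040e-06) = 0.1514 Ω
Segment 2: A = π(d/2)² = π(3.1350e-04 m)² = 3.088e-07 m²
R₂ = (1.61×10^-8)(18.7)/(3.088e-07) = 0.9751 Ω
R = R₁ + R₂ = 1.13 Ω

1.13 Ω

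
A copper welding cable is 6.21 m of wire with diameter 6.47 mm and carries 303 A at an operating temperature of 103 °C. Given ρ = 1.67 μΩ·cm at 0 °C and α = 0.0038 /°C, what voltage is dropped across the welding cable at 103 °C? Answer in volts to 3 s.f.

1.33 V

ρ = 1.67 μΩ·cm = 1.67×10^-8 Ω·m
A = π(d/2)² = π(3.2350e-03 m)² = 3.288e-05 m²
R₍0₎ = ρL/A = (1.67×10^-8)(6.21)/(3.288e-05) = 0.003154 Ω
R₍103₎ = R₍0₎(1 + αΔT) = 0.003154 × (1 + 0.0038×103) = 0.004389 Ω
V = IR = 303 × 0.004389 = 1.33 V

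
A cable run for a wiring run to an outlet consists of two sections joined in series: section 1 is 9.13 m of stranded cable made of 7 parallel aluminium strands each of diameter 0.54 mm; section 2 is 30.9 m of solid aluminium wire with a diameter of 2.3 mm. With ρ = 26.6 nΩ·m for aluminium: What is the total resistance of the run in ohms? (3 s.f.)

0.349 Ω

ρ = 26.6 nΩ·m = 2.66×10^-8 Ω·m
Section 1: A_strand = π(2.7000e-04)² = 2.290e-07 m²; R₁ = ρL/(N·A_s) = (2.66×10^-8)(9.13)/(7×2.290e-07) = 0.1515 Ω
Section 2: A = π(d/2)² = π(1.1500e-03 m)² = 4.155e-06 m²
R₂ = (2.66×10^-8)(30.9)/(4.155e-06) = 0.1978 Ω
R = R₁ + R₂ = 0.349 Ω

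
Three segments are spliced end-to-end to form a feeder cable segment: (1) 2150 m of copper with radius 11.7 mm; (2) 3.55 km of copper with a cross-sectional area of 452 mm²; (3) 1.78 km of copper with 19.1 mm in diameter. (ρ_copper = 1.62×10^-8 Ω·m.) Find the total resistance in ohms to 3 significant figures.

Seg 1: A = πr² = π(1.1700e-02 m)² = 4.301e-04 m²
R_1 = (1.62×10^-8)(2150)/(4.301e-04) = 0.08099 Ω
Seg 2: A = 452 mm² = 4.520e-04 m²
R_2 = (1.62×10^-8)(3550)/(4.520e-04) = 0.1272 Ω
Seg 3: A = π(d/2)² = π(9.5500e-03 m)² = 2.865e-04 m²
R_3 = (1.62×10^-8)(1780)/(2.865e-04) = 0.1006 Ω
R_total = R_1 + R_2 + R_3 = 0.309 Ω

0.309 Ω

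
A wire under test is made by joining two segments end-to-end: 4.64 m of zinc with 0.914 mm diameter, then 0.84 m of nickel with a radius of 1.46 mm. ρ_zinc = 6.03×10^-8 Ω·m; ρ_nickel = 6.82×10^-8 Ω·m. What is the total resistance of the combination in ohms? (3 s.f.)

0.435 Ω

Segment 1: A = π(d/2)² = π(4.5700e-04 m)² = 6.561e-07 m²
R₁ = ρL/A = (6.03×10^-8)(4.64)/(6.561e-07) = 0.4264 Ω
Segment 2: A = πr² = π(1.4600e-03 m)² = 6.697e-06 m²
R₂ = (6.82×10^-8)(0.84)/(6.697e-06) = 0.008555 Ω
R = R₁ + R₂ = 0.435 Ω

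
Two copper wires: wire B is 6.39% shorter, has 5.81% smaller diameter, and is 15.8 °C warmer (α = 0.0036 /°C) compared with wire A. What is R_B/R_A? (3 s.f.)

R ∝ ρL/d² with ρ ∝ (1+αΔT), so R_B/R_A = (1 − 6.39/100) × (1 − 5.81/100)⁻² × (1 + 0.0036×15.8)
= 0.9361 × 1.127 × 1.057 = 1.12

1.12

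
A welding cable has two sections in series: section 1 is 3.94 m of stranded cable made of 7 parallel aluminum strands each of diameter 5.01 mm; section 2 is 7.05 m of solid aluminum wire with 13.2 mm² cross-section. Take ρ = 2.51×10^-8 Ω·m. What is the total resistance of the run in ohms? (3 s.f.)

Section 1: A_strand = π(2.5050e-03)² = 1.971e-05 m²; R₁ = ρL/(N·A_s) = (2.51×10^-8)(3.94)/(7×1.971e-05) = 7.166×10^-4 Ω
Section 2: A = 13.2 mm² = 1.320e-05 m²
R₂ = (2.51×10^-8)(7.05)/(1.320e-05) = 0.01341 Ω
R = R₁ + R₂ = 0.0141 Ω

0.0141 Ω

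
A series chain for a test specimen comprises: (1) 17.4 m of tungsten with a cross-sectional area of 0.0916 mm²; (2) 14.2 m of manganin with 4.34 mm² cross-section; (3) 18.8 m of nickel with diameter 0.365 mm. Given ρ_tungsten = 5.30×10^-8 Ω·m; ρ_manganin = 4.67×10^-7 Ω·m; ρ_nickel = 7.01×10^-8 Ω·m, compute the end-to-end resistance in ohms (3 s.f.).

24.2 Ω

Seg 1: A = 0.0916 mm² = 9.160e-08 m²
R_1 = (5.30×10^-8)(17.4)/(9.160e-08) = 10.07 Ω
Seg 2: A = 4.34 mm² = 4.340e-06 m²
R_2 = (4.67×10^-7)(14.2)/(4.340e-06) = 1.528 Ω
Seg 3: A = π(d/2)² = π(1.8250e-04 m)² = 1.046e-07 m²
R_3 = (7.01×10^-8)(18.8)/(1.046e-07) = 12.6 Ω
R_total = R_1 + R_2 + R_3 = 24.2 Ω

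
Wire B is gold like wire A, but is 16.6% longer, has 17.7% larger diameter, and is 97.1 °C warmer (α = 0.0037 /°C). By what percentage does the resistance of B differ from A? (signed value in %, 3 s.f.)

14.4%

R ∝ ρL/d² with ρ ∝ (1+αΔT), so R_B/R_A = (1 + 16.6/100) × (1 + 17.7/100)⁻² × (1 + 0.0037×97.1)
= 1.166 × 0.7218 × 1.359 = 1.144
(R_B − R_A)/R_A = 1.144 − 1 = 14.4%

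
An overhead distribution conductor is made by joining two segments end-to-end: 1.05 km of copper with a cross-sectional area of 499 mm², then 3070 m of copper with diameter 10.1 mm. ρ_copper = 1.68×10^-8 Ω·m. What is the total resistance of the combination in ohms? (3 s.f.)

0.679 Ω

Segment 1: A = 499 mm² = 4.990e-04 m²
R₁ = ρL/A = (1.68×10^-8)(1050)/(4.990e-04) = 0.03535 Ω
Segment 2: A = π(d/2)² = π(5.0500e-03 m)² = 8.012e-05 m²
R₂ = (1.68×10^-8)(3070)/(8.012e-05) = 0.6437 Ω
R = R₁ + R₂ = 0.679 Ω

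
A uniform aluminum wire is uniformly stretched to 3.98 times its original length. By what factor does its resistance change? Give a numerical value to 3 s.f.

15.8

Volume constant ⇒ A' = A/k with k = 3.98. R' = ρ(kL)/(A/k) = k²R.
Factor = 15.8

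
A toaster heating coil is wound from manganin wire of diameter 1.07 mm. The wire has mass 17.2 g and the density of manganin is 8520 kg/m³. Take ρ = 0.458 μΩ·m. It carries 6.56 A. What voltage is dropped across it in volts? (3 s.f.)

ρ = 0.458 μΩ·m = 4.58×10^-7 Ω·m
A = π(d/2)² = π(5.3500e-04 m)² = 8.9920e-07 m²
L = m/(density·A) = 0.0172/(8520×8.9920e-07) = 2.245 m
R = ρL/A = (4.58×10^-7)(2.245)/(8.9920e-07) = 1.144 Ω
V = IR = 6.56 × 1.144 = 7.50 V

7.50 V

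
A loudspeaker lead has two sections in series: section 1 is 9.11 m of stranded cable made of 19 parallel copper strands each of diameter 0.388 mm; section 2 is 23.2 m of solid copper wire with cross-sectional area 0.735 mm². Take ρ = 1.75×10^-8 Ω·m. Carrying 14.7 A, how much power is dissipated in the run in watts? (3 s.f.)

135 W

Section 1: A_strand = π(1.9400e-04)² = 1.182e-07 m²; R₁ = ρL/(N·A_s) = (1.75×10^-8)(9.11)/(19×1.182e-07) = 0.07097 Ω
Section 2: A = 0.735 mm² = 7.350e-07 m²
R₂ = (1.75×10^-8)(23.2)/(7.350e-07) = 0.5524 Ω
R = R₁ + R₂ = 0.6233 Ω
P = I²R = (14.7)² × 0.6233 = 135 W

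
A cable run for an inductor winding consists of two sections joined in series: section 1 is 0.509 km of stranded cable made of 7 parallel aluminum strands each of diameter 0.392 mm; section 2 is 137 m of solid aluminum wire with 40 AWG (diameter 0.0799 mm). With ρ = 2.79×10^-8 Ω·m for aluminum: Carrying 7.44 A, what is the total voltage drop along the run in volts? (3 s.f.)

5800 V

Section 1: A_strand = π(1.9600e-04)² = 1.207e-07 m²; R₁ = ρL/(N·A_s) = (2.79×10^-8)(509)/(7×1.207e-07) = 16.81 Ω
Section 2: A = π(0.0799/2 mm)² = π(3.9950e-05 m)² = 5.014e-09 m²
R₂ = (2.79×10^-8)(137)/(5.014e-09) = 762.3 Ω
R = R₁ + R₂ = 779.1 Ω
V = IR = 7.44 × 779.1 = 5800 V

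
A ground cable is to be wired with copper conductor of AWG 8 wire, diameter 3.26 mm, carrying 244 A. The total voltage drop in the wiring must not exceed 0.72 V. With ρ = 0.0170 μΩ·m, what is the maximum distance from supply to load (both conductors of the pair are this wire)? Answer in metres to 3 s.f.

0.724 m

ρ = 0.0170 μΩ·m = 1.70×10^-8 Ω·m
A = π(3.26/2 mm)² = π(1.6300e-03 m)² = 8.347e-06 m²
L_max = V_max·A/(2·ρI) = (0.72)(8.347e-06)/(2×1.70×10^-8×244) = 0.724 m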